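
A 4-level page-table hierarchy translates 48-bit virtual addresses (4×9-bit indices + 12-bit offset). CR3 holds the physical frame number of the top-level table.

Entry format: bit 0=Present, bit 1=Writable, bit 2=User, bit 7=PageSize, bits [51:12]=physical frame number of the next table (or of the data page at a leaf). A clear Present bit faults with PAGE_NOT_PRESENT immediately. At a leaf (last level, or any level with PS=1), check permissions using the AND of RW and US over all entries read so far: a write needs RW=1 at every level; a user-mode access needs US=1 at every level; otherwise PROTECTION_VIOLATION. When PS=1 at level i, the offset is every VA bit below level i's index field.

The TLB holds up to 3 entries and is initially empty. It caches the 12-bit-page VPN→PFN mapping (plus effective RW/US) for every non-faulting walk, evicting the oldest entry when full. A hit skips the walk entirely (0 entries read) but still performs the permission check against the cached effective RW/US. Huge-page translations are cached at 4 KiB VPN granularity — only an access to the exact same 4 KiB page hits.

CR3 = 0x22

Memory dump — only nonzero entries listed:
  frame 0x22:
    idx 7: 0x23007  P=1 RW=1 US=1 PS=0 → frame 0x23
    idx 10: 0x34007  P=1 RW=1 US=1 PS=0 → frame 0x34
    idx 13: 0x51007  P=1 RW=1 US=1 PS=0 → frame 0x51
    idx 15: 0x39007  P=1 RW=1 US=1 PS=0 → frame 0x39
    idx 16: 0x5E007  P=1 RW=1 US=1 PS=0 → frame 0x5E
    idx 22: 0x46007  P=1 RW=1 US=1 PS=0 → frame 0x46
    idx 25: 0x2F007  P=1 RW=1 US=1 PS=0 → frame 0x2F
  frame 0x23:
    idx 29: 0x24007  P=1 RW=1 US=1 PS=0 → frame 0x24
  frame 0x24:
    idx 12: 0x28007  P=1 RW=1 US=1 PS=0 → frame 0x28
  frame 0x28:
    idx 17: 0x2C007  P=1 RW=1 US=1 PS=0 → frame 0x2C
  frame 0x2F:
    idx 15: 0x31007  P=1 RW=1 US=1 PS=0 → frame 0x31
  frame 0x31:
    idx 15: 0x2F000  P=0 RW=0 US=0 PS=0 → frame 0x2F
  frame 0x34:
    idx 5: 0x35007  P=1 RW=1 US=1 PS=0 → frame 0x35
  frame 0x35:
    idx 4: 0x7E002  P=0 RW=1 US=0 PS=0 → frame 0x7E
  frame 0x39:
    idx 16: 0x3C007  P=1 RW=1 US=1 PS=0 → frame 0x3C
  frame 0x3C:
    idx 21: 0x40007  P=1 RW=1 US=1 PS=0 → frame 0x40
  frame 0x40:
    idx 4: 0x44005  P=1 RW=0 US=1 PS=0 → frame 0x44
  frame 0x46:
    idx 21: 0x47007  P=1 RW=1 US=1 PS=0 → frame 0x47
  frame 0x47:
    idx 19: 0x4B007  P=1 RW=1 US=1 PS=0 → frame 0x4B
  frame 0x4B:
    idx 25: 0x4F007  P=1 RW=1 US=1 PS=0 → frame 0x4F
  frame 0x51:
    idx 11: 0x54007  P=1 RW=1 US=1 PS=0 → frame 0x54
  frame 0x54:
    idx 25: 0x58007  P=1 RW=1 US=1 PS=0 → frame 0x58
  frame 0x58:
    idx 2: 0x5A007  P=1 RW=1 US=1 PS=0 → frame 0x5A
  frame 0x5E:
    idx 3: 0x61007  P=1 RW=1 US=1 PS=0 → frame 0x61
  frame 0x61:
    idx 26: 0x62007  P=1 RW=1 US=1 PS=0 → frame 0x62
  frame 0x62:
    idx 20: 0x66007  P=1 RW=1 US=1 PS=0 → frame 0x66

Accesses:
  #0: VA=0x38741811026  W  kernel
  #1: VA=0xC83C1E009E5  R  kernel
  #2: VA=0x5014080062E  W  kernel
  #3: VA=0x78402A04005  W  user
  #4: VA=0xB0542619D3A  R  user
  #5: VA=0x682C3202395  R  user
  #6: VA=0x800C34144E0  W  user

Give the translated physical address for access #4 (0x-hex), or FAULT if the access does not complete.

Per-access translation:
#0 VA=0x38741811026 (w,kernel):
  L0: frame=0x22 idx=7 entry=0x23007 [P=1 RW=1 US=1 PS=0]
  L1: frame=0x23 idx=29 entry=0x24007 [P=1 RW=1 US=1 PS=0]
  L2: frame=0x24 idx=12 entry=0x28007 [P=1 RW=1 US=1 PS=0]
  L3: frame=0x28 idx=17 entry=0x2C007 [P=1 RW=1 US=1 PS=0]
  ✓ 0x2C026  — 4 lookups
#1 VA=0xC83C1E009E5 (r,kernel):
  L0: frame=0x22 idx=25 entry=0x2F007 [P=1 RW=1 US=1 PS=0]
  L1: frame=0x2F idx=15 entry=0x31007 [P=1 RW=1 US=1 PS=0]
  L2: frame=0x31 idx=15 entry=0x2F000 [P=0 RW=0 US=0 PS=0]
  → PAGE_NOT_PRESENT  (3 entries read)
#2 VA=0x5014080062E (w,kernel):
  L0: frame=0x22 idx=10 entry=0x34007 [P=1 RW=1 US=1 PS=0]
  L1: frame=0x34 idx=5 entry=0x35007 [P=1 RW=1 US=1 PS=0]
  L2: frame=0x35 idx=4 entry=0x7E002 [P=0 RW=1 US=0 PS=0]
  → PAGE_NOT_PRESENT  (3 entries read)
#3 VA=0x78402A04005 (w,user):
  L0: frame=0x22 idx=15 entry=0x39007 [P=1 RW=1 US=1 PS=0]
  L1: frame=0x39 idx=16 entry=0x3C007 [P=1 RW=1 US=1 PS=0]
  L2: frame=0x3C idx=21 entry=0x40007 [P=1 RW=1 US=1 PS=0]
  L3: frame=0x40 idx=4 entry=0x44005 [P=1 RW=0 US=1 PS=0]
  → PROTECTION_VIOLATION  (4 entries read)
#4 VA=0xB0542619D3A (r,user):
  L0: frame=0x22 idx=22 entry=0x46007 [P=1 RW=1 US=1 PS=0]
  L1: frame=0x46 idx=21 entry=0x47007 [P=1 RW=1 US=1 PS=0]
  L2: frame=0x47 idx=19 entry=0x4B007 [P=1 RW=1 US=1 PS=0]
  L3: frame=0x4B idx=25 entry=0x4F007 [P=1 RW=1 US=1 PS=0]
  ✓ 0x4FD3A  — 4 lookups
#5 VA=0x682C3202395 (r,user):
  L0: frame=0x22 idx=13 entry=0x51007 [P=1 RW=1 US=1 PS=0]
  L1: frame=0x51 idx=11 entry=0x54007 [P=1 RW=1 US=1 PS=0]
  L2: frame=0x54 idx=25 entry=0x58007 [P=1 RW=1 US=1 PS=0]
  L3: frame=0x58 idx=2 entry=0x5A007 [P=1 RW=1 US=1 PS=0]
  ✓ 0x5A395  — 4 lookups
#6 VA=0x800C34144E0 (w,user):
  L0: frame=0x22 idx=16 entry=0x5E007 [P=1 RW=1 US=1 PS=0]
  L1: frame=0x5E idx=3 entry=0x61007 [P=1 RW=1 US=1 PS=0]
  L2: frame=0x61 idx=26 entry=0x62007 [P=1 RW=1 US=1 PS=0]
  L3: frame=0x62 idx=20 entry=0x66007 [P=1 RW=1 US=1 PS=0]
  ✓ 0x664E0  — 4 lookups

Access #4 PA: 0x4FD3A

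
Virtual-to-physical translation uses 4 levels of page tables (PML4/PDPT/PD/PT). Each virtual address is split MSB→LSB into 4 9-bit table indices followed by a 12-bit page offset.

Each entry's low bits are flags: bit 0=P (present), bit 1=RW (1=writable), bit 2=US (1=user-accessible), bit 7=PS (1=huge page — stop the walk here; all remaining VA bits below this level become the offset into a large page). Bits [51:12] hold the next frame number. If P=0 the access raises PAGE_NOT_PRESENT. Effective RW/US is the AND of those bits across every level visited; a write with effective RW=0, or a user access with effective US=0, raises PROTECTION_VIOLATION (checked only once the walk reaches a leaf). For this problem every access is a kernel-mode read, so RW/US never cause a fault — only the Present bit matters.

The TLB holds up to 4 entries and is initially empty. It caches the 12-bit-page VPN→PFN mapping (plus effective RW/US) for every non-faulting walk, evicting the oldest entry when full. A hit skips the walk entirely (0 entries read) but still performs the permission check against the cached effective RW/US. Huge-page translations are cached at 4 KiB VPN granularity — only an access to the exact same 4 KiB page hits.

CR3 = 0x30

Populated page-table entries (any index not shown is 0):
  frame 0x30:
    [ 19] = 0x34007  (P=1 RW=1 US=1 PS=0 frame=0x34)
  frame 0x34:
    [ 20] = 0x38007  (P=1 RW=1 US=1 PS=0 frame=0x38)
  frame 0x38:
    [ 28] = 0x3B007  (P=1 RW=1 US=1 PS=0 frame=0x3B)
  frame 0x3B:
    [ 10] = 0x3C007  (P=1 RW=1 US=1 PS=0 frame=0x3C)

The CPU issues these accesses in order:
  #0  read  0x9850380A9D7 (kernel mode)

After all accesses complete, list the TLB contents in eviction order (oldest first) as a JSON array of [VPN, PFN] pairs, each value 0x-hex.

Per-access translation:
#0 VA=0x9850380A9D7 (r,kernel):
  [0] read 0x30 idx=19: raw=0x34007 flags P=1 W=1 U=1 S=0
  [1] read 0x34 idx=20: raw=0x38007 flags P=1 W=1 U=1 S=0
  [2] read 0x38 idx=28: raw=0x3B007 flags P=1 W=1 U=1 S=0
  [3] read 0x3B idx=10: raw=0x3C007 flags P=1 W=1 U=1 S=0
  ⇒ phys 0x3C9D7  [4 reads]

TLB: [["0x9850380A", "0x3C"]]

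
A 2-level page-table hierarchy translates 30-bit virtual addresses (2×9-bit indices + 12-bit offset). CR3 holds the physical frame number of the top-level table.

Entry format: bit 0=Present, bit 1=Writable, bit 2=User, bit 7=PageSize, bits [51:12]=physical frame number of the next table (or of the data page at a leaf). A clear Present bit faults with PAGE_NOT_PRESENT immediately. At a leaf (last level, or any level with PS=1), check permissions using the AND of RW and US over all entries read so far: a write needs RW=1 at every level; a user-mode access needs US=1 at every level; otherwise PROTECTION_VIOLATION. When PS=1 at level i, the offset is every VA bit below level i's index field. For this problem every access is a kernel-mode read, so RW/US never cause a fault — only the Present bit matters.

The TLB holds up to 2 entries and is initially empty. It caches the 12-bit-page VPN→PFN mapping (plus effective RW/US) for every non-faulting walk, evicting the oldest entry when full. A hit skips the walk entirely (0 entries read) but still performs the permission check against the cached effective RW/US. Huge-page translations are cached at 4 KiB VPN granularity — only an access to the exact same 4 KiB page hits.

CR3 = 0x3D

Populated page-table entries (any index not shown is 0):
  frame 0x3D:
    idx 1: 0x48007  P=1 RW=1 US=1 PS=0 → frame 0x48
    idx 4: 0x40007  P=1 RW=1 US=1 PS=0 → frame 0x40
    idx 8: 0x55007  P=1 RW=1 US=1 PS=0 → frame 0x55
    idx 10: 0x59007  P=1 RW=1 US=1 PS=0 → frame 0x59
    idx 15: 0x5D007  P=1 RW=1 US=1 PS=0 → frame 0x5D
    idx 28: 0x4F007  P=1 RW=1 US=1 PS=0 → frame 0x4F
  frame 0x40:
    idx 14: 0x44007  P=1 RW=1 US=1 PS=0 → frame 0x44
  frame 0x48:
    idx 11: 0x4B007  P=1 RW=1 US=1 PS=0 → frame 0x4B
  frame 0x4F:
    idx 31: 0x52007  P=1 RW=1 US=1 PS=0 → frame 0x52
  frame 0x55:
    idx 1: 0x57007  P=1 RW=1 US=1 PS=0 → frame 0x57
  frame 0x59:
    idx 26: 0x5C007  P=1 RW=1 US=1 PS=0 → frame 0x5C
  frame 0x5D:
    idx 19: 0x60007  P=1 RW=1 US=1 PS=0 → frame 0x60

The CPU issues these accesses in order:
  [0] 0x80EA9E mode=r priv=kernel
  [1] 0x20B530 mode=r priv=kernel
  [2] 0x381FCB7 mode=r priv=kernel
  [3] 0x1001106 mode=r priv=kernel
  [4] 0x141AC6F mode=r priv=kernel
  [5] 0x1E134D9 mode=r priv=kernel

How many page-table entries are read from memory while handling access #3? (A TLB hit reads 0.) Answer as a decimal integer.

Trace:
#0 VA=0x80EA9E (r,kernel):
  lvl0: tbl 0x3D, slot 4 ⇒ 0x40007 (P1/RW1/US1/PS0)
  lvl1: tbl 0x40, slot 14 ⇒ 0x44007 (P1/RW1/US1/PS0)
  ⇒ phys 0x44A9E  [2 reads]
#1 VA=0x20B530 (r,kernel):
  lvl0: tbl 0x3D, slot 1 ⇒ 0x48007 (P1/RW1/US1/PS0)
  lvl1: tbl 0x48, slot 11 ⇒ 0x4B007 (P1/RW1/US1/PS0)
  ⇒ phys 0x4B530  [2 reads]
#2 VA=0x381FCB7 (r,kernel):
  lvl0: tbl 0x3D, slot 28 ⇒ 0x4F007 (P1/RW1/US1/PS0)
  lvl1: tbl 0x4F, slot 31 ⇒ 0x52007 (P1/RW1/US1/PS0)
  ⇒ phys 0x52CB7  [2 reads]
#3 VA=0x1001106 (r,kernel):
  lvl0: tbl 0x3D, slot 8 ⇒ 0x55007 (P1/RW1/US1/PS0)
  lvl1: tbl 0x55, slot 1 ⇒ 0x57007 (P1/RW1/US1/PS0)
  ⇒ phys 0x57106  [2 reads]
#4 VA=0x141AC6F (r,kernel):
  lvl0: tbl 0x3D, slot 10 ⇒ 0x59007 (P1/RW1/US1/PS0)
  lvl1: tbl 0x59, slot 26 ⇒ 0x5C007 (P1/RW1/US1/PS0)
  ⇒ phys 0x5CC6F  [2 reads]
#5 VA=0x1E134D9 (r,kernel):
  lvl0: tbl 0x3D, slot 15 ⇒ 0x5D007 (P1/RW1/US1/PS0)
  lvl1: tbl 0x5D, slot 19 ⇒ 0x60007 (P1/RW1/US1/PS0)
  ⇒ phys 0x604D9  [2 reads]

Entries read for #3: 2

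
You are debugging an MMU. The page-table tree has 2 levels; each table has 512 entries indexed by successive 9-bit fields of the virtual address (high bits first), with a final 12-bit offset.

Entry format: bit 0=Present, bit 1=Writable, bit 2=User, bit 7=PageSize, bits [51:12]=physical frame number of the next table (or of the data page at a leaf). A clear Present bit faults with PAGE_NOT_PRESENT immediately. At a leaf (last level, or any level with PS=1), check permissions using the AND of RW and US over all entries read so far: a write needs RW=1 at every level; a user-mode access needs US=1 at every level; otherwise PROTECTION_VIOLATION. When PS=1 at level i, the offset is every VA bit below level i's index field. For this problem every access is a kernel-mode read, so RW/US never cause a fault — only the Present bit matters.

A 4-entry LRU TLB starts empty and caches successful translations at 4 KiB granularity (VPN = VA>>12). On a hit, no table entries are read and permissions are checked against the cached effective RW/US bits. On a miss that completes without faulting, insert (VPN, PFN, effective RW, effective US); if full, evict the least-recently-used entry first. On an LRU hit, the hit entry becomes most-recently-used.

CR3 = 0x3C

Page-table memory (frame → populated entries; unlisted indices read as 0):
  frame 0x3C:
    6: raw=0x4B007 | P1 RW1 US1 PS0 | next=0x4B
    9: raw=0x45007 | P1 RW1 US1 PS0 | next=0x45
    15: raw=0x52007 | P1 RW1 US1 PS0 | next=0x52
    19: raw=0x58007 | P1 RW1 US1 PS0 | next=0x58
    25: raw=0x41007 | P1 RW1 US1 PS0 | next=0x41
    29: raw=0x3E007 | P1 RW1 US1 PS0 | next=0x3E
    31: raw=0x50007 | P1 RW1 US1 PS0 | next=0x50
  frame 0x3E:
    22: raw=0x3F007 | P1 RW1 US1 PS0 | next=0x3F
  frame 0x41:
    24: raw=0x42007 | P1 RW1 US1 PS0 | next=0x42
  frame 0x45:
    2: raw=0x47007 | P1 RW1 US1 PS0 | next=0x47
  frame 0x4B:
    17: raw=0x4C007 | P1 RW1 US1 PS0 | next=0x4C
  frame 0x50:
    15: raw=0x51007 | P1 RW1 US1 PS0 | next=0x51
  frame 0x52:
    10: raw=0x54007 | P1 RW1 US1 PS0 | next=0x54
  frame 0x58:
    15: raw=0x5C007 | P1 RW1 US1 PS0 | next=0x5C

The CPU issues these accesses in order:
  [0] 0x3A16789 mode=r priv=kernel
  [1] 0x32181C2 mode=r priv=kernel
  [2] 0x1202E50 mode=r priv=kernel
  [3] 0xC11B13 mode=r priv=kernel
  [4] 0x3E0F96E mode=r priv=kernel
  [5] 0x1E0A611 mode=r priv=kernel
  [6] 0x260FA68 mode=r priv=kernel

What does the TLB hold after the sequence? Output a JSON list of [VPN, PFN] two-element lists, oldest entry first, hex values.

Walk each access:
#0 VA=0x3A16789 (r,kernel):
  [0] read 0x3C idx=29: raw=0x3E007 flags P=1 W=1 U=1 S=0
  [1] read 0x3E idx=22: raw=0x3F007 flags P=1 W=1 U=1 S=0
  ✓ 0x3F789  — 2 lookups
#1 VA=0x32181C2 (r,kernel):
  [0] read 0x3C idx=25: raw=0x41007 flags P=1 W=1 U=1 S=0
  [1] read 0x41 idx=24: raw=0x42007 flags P=1 W=1 U=1 S=0
  ✓ 0x421C2  — 2 lookups
#2 VA=0x1202E50 (r,kernel):
  [0] read 0x3C idx=9: raw=0x45007 flags P=1 W=1 U=1 S=0
  [1] read 0x45 idx=2: raw=0x47007 flags P=1 W=1 U=1 S=0
  ✓ 0x47E50  — 2 lookups
#3 VA=0xC11B13 (r,kernel):
  [0] read 0x3C idx=6: raw=0x4B007 flags P=1 W=1 U=1 S=0
  [1] read 0x4B idx=17: raw=0x4C007 flags P=1 W=1 U=1 S=0
  ✓ 0x4CB13  — 2 lookups
#4 VA=0x3E0F96E (r,kernel):
  [0] read 0x3C idx=31: raw=0x50007 flags P=1 W=1 U=1 S=0
  [1] read 0x50 idx=15: raw=0x51007 flags P=1 W=1 U=1 S=0
  ✓ 0x5196E  — 2 lookups
#5 VA=0x1E0A611 (r,kernel):
  [0] read 0x3C idx=15: raw=0x52007 flags P=1 W=1 U=1 S=0
  [1] read 0x52 idx=10: raw=0x54007 flags P=1 W=1 U=1 S=0
  ✓ 0x54611  — 2 lookups
#6 VA=0x260FA68 (r,kernel):
  [0] read 0x3C idx=19: raw=0x58007 flags P=1 W=1 U=1 S=0
  [1] read 0x58 idx=15: raw=0x5C007 flags P=1 W=1 U=1 S=0
  ✓ 0x5CA68  — 2 lookups

TLB: [["0xC11", "0x4C"], ["0x3E0F", "0x51"], ["0x1E0A", "0x54"], ["0x260F", "0x5C"]]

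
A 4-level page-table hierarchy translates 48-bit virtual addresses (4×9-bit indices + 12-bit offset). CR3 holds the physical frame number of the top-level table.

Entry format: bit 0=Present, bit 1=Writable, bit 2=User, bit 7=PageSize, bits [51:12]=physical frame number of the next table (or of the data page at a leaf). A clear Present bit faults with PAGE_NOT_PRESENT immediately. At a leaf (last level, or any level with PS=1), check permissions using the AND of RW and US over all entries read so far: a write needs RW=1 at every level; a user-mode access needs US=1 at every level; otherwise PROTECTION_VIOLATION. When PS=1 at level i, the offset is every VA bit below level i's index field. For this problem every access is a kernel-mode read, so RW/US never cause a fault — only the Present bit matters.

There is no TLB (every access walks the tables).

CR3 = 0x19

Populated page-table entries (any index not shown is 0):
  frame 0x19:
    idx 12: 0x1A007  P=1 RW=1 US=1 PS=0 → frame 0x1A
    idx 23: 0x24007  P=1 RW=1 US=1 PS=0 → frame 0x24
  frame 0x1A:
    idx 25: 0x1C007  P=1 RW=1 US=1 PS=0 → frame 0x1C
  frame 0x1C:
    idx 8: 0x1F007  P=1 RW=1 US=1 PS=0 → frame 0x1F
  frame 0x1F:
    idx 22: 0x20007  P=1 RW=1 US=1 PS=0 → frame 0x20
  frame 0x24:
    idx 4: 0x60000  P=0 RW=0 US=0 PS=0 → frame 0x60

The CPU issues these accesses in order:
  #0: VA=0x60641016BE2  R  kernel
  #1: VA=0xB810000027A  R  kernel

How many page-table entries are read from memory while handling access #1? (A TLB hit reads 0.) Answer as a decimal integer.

Per-access translation:
#0 VA=0x60641016BE2 (r,kernel):
  lvl0: tbl 0x19, slot 12 ⇒ 0x1A007 (P1/RW1/US1/PS0)
  lvl1: tbl 0x1A, slot 25 ⇒ 0x1C007 (P1/RW1/US1/PS0)
  lvl2: tbl 0x1C, slot 8 ⇒ 0x1F007 (P1/RW1/US1/PS0)
  lvl3: tbl 0x1F, slot 22 ⇒ 0x20007 (P1/RW1/US1/PS0)
  ⇒ phys 0x20BE2  [4 reads]
#1 VA=0xB810000027A (r,kernel):
  lvl0: tbl 0x19, slot 23 ⇒ 0x24007 (P1/RW1/US1/PS0)
  lvl1: tbl 0x24, slot 4 ⇒ 0x60000 (P0/RW0/US0/PS0)
  ✗ PAGE_NOT_PRESENT  [2 reads]

Entries read for #1: 2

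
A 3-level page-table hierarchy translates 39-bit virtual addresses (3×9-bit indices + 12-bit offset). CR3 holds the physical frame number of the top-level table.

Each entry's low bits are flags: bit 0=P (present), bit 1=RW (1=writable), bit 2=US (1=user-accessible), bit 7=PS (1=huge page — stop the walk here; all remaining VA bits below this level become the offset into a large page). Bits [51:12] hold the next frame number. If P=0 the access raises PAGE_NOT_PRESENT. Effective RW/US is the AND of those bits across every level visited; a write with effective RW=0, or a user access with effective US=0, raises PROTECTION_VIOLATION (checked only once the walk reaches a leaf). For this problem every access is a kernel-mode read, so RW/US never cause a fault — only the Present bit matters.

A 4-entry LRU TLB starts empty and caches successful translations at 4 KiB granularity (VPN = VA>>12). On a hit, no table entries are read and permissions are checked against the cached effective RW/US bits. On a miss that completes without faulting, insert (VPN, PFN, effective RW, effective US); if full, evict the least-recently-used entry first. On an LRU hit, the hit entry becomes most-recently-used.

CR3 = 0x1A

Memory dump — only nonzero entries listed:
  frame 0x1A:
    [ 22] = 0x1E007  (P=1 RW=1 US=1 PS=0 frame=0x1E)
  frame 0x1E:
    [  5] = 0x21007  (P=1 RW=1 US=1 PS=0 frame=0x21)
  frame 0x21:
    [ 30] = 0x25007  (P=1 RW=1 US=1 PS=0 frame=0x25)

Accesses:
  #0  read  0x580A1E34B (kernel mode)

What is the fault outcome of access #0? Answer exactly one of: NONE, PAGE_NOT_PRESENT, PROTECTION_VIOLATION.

Trace:
#0 VA=0x580A1E34B (r,kernel):
  lvl0: tbl 0x1A, slot 22 ⇒ 0x1E007 (P1/RW1/US1/PS0)
  lvl1: tbl 0x1E, slot 5 ⇒ 0x21007 (P1/RW1/US1/PS0)
  lvl2: tbl 0x21, slot 30 ⇒ 0x25007 (P1/RW1/US1/PS0)
  ✓ 0x2534B  — 3 lookups

Access #0 fault: NONE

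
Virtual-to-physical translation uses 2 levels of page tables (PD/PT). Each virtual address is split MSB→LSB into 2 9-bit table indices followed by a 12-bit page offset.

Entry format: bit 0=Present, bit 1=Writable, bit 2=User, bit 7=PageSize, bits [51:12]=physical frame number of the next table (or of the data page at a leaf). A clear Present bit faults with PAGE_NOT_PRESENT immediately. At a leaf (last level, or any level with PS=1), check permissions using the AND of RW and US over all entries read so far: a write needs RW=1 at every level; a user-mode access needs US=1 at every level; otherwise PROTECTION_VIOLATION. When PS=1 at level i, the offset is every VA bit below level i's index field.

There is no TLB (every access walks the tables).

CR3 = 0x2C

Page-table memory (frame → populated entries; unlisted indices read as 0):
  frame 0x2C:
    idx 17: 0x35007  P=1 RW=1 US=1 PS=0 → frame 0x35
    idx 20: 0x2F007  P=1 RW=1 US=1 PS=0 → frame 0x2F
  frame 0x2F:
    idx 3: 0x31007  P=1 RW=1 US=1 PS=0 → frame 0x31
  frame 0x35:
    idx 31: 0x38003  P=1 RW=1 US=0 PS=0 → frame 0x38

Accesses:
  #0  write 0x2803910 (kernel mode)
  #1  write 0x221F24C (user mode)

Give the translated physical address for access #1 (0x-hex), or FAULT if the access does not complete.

Per-access translation:
#0 VA=0x2803910 (w,kernel):
  L0: frame=0x2C idx=20 entry=0x2F007 [P=1 RW=1 US=1 PS=0]
  L1: frame=0x2F idx=3 entry=0x31007 [P=1 RW=1 US=1 PS=0]
  → PA=0x31910  (2 entries read)
#1 VA=0x221F24C (w,user):
  L0: frame=0x2C idx=17 entry=0x35007 [P=1 RW=1 US=1 PS=0]
  L1: frame=0x35 idx=31 entry=0x38003 [P=1 RW=1 US=0 PS=0]
  ⇒ fault: PROTECTION_VIOLATION  — 2 lookups

Access #1 PA: FAULT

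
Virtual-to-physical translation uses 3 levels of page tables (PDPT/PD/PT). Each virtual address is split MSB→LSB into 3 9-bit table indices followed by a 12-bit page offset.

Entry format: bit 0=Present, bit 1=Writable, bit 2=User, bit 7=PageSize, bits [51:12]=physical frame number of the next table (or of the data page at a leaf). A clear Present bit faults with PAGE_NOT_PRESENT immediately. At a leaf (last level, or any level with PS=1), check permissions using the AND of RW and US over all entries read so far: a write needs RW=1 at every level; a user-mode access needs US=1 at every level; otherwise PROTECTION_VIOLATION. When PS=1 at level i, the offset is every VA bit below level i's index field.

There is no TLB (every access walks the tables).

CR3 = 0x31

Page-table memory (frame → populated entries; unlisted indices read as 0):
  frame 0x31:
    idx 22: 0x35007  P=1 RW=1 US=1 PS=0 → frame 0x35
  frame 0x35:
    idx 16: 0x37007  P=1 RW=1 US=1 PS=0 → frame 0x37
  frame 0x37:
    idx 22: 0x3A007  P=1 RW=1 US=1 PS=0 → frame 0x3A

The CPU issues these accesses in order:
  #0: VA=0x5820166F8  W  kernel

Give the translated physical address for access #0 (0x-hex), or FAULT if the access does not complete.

Walk each access:
#0 VA=0x5820166F8 (w,kernel):
  [0] read 0x31 idx=22: raw=0x35007 flags P=1 W=1 U=1 S=0
  [1] read 0x35 idx=16: raw=0x37007 flags P=1 W=1 U=1 S=0
  [2] read 0x37 idx=22: raw=0x3A007 flags P=1 W=1 U=1 S=0
  ✓ 0x3A6F8  — 3 lookups

Access #0 PA: 0x3A6F8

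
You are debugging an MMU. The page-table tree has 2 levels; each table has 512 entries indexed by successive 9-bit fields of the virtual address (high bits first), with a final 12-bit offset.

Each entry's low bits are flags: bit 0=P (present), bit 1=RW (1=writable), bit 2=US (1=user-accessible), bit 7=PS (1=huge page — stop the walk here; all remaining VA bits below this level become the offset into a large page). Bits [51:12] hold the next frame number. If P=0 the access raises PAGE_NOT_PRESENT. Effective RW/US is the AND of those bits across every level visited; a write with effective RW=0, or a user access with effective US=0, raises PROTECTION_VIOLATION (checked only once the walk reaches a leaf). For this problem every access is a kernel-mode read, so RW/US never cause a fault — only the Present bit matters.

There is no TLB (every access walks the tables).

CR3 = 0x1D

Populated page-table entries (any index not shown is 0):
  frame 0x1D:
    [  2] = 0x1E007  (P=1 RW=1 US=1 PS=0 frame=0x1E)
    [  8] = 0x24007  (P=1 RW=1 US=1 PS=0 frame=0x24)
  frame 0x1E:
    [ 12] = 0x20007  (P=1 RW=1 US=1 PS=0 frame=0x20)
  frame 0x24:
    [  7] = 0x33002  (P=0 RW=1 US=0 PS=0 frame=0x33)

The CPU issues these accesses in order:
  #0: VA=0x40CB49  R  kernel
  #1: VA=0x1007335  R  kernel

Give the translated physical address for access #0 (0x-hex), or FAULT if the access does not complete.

Trace:
#0 VA=0x40CB49 (r,kernel):
  lvl0: tbl 0x1D, slot 2 ⇒ 0x1E007 (P1/RW1/US1/PS0)
  lvl1: tbl 0x1E, slot 12 ⇒ 0x20007 (P1/RW1/US1/PS0)
  ✓ 0x20B49  — 2 lookups
#1 VA=0x1007335 (r,kernel):
  lvl0: tbl 0x1D, slot 8 ⇒ 0x24007 (P1/RW1/US1/PS0)
  lvl1: tbl 0x24, slot 7 ⇒ 0x33002 (P0/RW1/US0/PS0)
  → PAGE_NOT_PRESENT  (2 entries read)

Access #0 PA: 0x20B49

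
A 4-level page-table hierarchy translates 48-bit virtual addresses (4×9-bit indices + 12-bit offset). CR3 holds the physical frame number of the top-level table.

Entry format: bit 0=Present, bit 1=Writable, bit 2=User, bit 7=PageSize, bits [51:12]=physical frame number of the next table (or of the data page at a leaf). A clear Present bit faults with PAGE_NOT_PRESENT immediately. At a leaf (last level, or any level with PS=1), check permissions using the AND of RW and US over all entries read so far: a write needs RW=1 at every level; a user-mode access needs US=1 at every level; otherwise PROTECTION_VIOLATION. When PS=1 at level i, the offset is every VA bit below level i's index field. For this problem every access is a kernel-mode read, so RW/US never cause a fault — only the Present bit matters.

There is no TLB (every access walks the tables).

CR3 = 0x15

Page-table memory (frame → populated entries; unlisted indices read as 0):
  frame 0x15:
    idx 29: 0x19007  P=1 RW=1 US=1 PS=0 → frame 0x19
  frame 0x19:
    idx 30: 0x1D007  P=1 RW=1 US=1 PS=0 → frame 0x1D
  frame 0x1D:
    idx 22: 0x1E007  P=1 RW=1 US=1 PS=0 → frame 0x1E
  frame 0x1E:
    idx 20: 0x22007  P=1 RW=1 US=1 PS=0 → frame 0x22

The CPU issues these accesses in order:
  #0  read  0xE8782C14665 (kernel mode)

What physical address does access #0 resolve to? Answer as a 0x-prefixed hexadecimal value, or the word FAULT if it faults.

Walk each access:
#0 VA=0xE8782C14665 (r,kernel):
  lvl0: tbl 0x15, slot 29 ⇒ 0x19007 (P1/RW1/US1/PS0)
  lvl1: tbl 0x19, slot 30 ⇒ 0x1D007 (P1/RW1/US1/PS0)
  lvl2: tbl 0x1D, slot 22 ⇒ 0x1E007 (P1/RW1/US1/PS0)
  lvl3: tbl 0x1E, slot 20 ⇒ 0x22007 (P1/RW1/US1/PS0)
  → PA=0x22665  (4 entries read)

Access #0 PA: 0x22665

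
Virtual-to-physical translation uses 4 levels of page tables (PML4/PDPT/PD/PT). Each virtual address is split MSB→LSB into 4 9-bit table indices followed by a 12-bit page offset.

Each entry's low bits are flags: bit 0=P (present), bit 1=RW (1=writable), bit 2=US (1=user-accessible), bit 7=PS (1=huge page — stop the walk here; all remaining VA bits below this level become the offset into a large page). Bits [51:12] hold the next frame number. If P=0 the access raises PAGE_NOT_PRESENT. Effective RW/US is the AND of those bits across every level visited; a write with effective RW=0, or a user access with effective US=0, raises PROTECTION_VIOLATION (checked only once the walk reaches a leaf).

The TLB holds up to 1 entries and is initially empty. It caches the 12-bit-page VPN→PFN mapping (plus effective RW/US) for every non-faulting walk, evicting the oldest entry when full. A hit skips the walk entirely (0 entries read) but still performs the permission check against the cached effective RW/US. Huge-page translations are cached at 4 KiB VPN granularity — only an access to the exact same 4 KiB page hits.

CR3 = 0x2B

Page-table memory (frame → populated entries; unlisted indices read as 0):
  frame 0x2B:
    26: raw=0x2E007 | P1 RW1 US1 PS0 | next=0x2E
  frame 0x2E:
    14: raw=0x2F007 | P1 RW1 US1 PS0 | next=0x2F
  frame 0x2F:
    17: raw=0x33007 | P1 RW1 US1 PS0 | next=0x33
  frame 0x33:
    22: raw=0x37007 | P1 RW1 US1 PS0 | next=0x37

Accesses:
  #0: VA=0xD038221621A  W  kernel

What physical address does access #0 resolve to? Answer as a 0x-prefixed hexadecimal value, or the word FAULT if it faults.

Walk each access:
#0 VA=0xD038221621A (w,kernel):
  L0 @0x2B[26] → 0x2E007  P=1,RW=1,US=1,PS=0
  L1 @0x2E[14] → 0x2F007  P=1,RW=1,US=1,PS=0
  L2 @0x2F[17] → 0x33007  P=1,RW=1,US=1,PS=0
  L3 @0x33[22] → 0x37007  P=1,RW=1,US=1,PS=0
  → PA=0x3721A  (4 entries read)

Access #0 PA: 0x3721A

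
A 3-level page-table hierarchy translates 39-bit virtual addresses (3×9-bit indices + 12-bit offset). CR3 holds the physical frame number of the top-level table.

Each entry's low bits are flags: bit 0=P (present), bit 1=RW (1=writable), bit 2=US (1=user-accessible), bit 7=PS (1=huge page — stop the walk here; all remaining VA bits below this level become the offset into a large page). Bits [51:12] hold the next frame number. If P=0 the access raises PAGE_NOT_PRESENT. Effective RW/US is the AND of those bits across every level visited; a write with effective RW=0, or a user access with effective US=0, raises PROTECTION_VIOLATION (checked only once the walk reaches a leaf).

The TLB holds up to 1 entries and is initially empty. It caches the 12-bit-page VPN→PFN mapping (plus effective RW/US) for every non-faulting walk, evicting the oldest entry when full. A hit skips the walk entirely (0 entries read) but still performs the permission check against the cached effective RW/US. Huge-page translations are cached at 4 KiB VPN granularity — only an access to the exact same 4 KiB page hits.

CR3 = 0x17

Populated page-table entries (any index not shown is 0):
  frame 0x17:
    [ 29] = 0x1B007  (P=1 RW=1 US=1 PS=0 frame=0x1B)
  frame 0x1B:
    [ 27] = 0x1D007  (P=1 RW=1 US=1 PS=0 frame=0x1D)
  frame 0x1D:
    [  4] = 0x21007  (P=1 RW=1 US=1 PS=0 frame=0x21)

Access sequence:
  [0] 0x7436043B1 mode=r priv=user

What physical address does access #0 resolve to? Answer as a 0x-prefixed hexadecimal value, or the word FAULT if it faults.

Per-access translation:
#0 VA=0x7436043B1 (r,user):
  lvl0: tbl 0x17, slot 29 ⇒ 0x1B007 (P1/RW1/US1/PS0)
  lvl1: tbl 0x1B, slot 27 ⇒ 0x1D007 (P1/RW1/US1/PS0)
  lvl2: tbl 0x1D, slot 4 ⇒ 0x21007 (P1/RW1/US1/PS0)
  → PA=0x213B1  (3 entries read)

Access #0 PA: 0x213B1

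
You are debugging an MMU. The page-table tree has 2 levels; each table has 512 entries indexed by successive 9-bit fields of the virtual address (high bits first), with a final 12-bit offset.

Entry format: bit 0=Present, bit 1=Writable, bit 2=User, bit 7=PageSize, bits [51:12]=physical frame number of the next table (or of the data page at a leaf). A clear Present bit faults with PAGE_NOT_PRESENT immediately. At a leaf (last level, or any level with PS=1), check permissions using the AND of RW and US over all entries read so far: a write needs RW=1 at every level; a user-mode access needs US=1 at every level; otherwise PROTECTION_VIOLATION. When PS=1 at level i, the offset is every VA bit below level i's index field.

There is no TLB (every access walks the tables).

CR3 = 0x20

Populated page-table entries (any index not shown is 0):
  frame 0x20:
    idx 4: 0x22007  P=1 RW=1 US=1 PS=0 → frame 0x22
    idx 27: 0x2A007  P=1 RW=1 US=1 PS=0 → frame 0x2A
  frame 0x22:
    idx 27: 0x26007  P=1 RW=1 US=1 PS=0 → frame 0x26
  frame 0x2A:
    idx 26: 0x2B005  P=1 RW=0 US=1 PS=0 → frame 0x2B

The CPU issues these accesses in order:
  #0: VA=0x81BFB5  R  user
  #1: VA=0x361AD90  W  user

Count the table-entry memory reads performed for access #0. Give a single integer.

Per-access translation:
#0 VA=0x81BFB5 (r,user):
  lvl0: tbl 0x20, slot 4 ⇒ 0x22007 (P1/RW1/US1/PS0)
  lvl1: tbl 0x22, slot 27 ⇒ 0x26007 (P1/RW1/US1/PS0)
  ✓ 0x26FB5  — 2 lookups
#1 VA=0x361AD90 (w,user):
  lvl0: tbl 0x20, slot 27 ⇒ 0x2A007 (P1/RW1/US1/PS0)
  lvl1: tbl 0x2A, slot 26 ⇒ 0x2B005 (P1/RW0/US1/PS0)
  ✗ PROTECTION_VIOLATION  [2 reads]

Entries read for #0: 2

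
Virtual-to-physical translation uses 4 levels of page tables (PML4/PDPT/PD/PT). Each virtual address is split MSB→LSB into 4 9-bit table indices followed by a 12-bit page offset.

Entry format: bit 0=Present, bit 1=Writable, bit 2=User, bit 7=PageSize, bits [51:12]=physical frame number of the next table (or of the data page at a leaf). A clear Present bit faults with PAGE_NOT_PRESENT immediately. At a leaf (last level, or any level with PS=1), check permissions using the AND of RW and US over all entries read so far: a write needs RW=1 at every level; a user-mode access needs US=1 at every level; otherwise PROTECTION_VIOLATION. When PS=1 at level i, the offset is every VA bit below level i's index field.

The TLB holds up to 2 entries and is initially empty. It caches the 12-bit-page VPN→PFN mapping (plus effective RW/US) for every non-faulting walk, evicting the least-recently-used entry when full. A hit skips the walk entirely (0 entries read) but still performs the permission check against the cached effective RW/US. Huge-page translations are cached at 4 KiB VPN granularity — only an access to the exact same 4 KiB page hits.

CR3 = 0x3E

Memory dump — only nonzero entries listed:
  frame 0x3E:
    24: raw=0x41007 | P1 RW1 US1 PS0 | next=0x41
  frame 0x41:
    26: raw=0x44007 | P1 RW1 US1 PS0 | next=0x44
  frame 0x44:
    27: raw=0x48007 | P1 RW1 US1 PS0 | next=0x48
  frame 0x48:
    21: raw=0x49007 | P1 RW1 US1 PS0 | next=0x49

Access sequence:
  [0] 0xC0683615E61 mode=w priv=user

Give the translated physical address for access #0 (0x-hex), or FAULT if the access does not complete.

Walk each access:
#0 VA=0xC0683615E61 (w,user):
  L0 @0x3E[24] → 0x41007  P=1,RW=1,US=1,PS=0
  L1 @0x41[26] → 0x44007  P=1,RW=1,US=1,PS=0
  L2 @0x44[27] → 0x48007  P=1,RW=1,US=1,PS=0
  L3 @0x48[21] → 0x49007  P=1,RW=1,US=1,PS=0
  ⇒ phys 0x49E61  [4 reads]

Access #0 PA: 0x49E61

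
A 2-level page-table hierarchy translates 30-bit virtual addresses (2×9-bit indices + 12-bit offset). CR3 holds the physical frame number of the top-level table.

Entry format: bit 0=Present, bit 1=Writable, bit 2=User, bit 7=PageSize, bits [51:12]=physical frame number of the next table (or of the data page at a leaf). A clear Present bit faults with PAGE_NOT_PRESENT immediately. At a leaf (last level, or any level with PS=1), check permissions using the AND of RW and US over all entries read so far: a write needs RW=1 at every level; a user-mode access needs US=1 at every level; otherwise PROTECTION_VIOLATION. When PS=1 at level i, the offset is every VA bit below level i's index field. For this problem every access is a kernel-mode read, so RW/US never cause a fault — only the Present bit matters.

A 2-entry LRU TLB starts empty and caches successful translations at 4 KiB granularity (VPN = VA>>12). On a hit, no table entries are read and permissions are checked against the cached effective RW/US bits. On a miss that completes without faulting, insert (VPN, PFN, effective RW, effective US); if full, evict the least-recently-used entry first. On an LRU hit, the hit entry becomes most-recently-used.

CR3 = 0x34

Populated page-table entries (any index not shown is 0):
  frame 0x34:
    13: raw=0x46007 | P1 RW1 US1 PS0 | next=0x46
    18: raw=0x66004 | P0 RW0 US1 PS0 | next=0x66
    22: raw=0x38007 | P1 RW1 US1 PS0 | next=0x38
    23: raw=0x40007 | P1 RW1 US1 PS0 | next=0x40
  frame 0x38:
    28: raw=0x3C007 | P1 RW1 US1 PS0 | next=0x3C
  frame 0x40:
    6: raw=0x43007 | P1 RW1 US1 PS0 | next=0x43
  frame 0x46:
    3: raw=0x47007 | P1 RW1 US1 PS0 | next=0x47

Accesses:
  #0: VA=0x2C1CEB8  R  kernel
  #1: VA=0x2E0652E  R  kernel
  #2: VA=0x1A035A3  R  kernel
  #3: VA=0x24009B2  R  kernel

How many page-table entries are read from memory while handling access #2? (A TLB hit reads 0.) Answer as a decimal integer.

Per-access translation:
#0 VA=0x2C1CEB8 (r,kernel):
  lvl0: tbl 0x34, slot 22 ⇒ 0x38007 (P1/RW1/US1/PS0)
  lvl1: tbl 0x38, slot 28 ⇒ 0x3C007 (P1/RW1/US1/PS0)
  → PA=0x3CEB8  (2 entries read)
#1 VA=0x2E0652E (r,kernel):
  lvl0: tbl 0x34, slot 23 ⇒ 0x40007 (P1/RW1/US1/PS0)
  lvl1: tbl 0x40, slot 6 ⇒ 0x43007 (P1/RW1/US1/PS0)
  → PA=0x4352E  (2 entries read)
#2 VA=0x1A035A3 (r,kernel):
  lvl0: tbl 0x34, slot 13 ⇒ 0x46007 (P1/RW1/US1/PS0)
  lvl1: tbl 0x46, slot 3 ⇒ 0x47007 (P1/RW1/US1/PS0)
  → PA=0x475A3  (2 entries read)
#3 VA=0x24009B2 (r,kernel):
  lvl0: tbl 0x34, slot 18 ⇒ 0x66004 (P0/RW0/US1/PS0)
  ✗ PAGE_NOT_PRESENT  [1 reads]

Entries read for #2: 2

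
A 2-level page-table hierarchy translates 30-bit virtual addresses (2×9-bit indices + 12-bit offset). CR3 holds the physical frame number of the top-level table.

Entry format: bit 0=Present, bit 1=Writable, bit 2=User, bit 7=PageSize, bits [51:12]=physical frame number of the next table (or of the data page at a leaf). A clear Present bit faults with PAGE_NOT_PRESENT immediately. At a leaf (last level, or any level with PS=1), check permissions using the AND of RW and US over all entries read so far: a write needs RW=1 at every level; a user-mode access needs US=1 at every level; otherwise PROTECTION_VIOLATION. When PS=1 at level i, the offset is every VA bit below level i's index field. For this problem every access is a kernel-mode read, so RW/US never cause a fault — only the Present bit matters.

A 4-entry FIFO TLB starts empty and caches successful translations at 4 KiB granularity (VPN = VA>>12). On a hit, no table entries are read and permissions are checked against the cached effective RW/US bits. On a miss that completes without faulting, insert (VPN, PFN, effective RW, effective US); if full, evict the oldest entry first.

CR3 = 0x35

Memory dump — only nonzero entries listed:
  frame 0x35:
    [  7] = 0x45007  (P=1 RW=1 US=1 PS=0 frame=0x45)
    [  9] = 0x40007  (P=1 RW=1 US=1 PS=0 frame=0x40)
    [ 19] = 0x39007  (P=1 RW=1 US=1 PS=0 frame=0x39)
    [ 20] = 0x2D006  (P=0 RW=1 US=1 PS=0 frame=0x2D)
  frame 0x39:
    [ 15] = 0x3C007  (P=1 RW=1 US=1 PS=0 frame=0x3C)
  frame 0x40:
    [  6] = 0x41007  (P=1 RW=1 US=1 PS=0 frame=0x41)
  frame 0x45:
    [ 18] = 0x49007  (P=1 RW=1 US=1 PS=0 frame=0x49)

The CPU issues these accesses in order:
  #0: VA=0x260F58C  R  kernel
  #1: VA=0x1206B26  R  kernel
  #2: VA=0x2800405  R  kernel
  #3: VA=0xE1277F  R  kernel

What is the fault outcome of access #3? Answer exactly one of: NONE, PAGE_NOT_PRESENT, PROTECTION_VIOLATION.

Per-access translation:
#0 VA=0x260F58C (r,kernel):
  L0: frame=0x35 idx=19 entry=0x39007 [P=1 RW=1 US=1 PS=0]
  L1: frame=0x39 idx=15 entry=0x3C007 [P=1 RW=1 US=1 PS=0]
  → PA=0x3C58C  (2 entries read)
#1 VA=0x1206B26 (r,kernel):
  L0: frame=0x35 idx=9 entry=0x40007 [P=1 RW=1 US=1 PS=0]
  L1: frame=0x40 idx=6 entry=0x41007 [P=1 RW=1 US=1 PS=0]
  → PA=0x41B26  (2 entries read)
#2 VA=0x2800405 (r,kernel):
  L0: frame=0x35 idx=20 entry=0x2D006 [P=0 RW=1 US=1 PS=0]
  ✗ PAGE_NOT_PRESENT  [1 reads]
#3 VA=0xE1277F (r,kernel):
  L0: frame=0x35 idx=7 entry=0x45007 [P=1 RW=1 US=1 PS=0]
  L1: frame=0x45 idx=18 entry=0x49007 [P=1 RW=1 US=1 PS=0]
  → PA=0x4977F  (2 entries read)

Access #3 fault: NONE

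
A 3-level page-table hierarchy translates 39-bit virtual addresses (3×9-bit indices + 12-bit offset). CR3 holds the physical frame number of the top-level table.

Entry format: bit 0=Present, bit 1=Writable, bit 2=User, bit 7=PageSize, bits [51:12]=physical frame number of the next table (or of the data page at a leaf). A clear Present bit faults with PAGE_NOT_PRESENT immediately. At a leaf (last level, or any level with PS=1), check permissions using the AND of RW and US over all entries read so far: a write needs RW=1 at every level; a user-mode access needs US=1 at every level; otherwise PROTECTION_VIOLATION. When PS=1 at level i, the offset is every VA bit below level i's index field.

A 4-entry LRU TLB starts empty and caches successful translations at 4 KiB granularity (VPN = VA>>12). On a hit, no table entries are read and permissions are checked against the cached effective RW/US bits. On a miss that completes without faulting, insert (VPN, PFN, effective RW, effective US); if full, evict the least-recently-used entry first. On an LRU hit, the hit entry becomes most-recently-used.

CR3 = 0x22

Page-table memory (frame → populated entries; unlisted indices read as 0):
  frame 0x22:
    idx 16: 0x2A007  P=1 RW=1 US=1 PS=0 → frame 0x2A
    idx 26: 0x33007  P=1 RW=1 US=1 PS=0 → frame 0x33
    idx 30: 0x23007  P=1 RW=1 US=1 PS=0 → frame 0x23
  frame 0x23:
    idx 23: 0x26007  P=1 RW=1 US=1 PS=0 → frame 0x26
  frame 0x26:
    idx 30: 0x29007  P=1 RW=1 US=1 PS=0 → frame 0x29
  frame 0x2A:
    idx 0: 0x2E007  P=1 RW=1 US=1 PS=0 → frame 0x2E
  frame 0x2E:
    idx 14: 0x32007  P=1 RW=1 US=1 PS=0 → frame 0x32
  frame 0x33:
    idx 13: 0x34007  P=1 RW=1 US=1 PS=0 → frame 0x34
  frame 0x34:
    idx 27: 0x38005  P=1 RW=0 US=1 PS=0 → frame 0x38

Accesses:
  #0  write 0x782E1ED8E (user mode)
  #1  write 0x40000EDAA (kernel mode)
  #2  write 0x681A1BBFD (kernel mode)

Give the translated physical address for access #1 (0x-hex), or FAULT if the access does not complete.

Walk each access:
#0 VA=0x782E1ED8E (w,user):
  L0: frame=0x22 idx=30 entry=0x23007 [P=1 RW=1 US=1 PS=0]
  L1: frame=0x23 idx=23 entry=0x26007 [P=1 RW=1 US=1 PS=0]
  L2: frame=0x26 idx=30 entry=0x29007 [P=1 RW=1 US=1 PS=0]
  ✓ 0x29D8E  — 3 lookups
#1 VA=0x40000EDAA (w,kernel):
  L0: frame=0x22 idx=16 entry=0x2A007 [P=1 RW=1 US=1 PS=0]
  L1: frame=0x2A idx=0 entry=0x2E007 [P=1 RW=1 US=1 PS=0]
  L2: frame=0x2E idx=14 entry=0x32007 [P=1 RW=1 US=1 PS=0]
  ✓ 0x32DAA  — 3 lookups
#2 VA=0x681A1BBFD (w,kernel):
  L0: frame=0x22 idx=26 entry=0x33007 [P=1 RW=1 US=1 PS=0]
  L1: frame=0x33 idx=13 entry=0x34007 [P=1 RW=1 US=1 PS=0]
  L2: frame=0x34 idx=27 entry=0x38005 [P=1 RW=0 US=1 PS=0]
  → PROTECTION_VIOLATION  (3 entries read)

Access #1 PA: 0x32DAA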